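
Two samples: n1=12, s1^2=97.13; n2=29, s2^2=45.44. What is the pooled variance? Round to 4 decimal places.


sp^2 = ((n1-1)*s1^2 + (n2-1)*s2^2)/(n1+n2-2)
(n1-1)*s1^2 = 11 * 97.13 = 1068.43
(n2-1)*s2^2 = 28 * 45.44 = 1272.32
numerator = 1068.43 + 1272.32 = 2340.75
n1+n2-2 = 39
sp^2 = 2340.75 / 39 = 3121/52 ≈ 60.019231

60.0192


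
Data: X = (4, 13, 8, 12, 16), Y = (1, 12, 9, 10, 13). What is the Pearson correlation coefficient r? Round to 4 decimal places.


r = sum((xi-xbar)(yi-ybar)) / sqrt(sum((xi-xbar)^2) * sum((yi-ybar)^2))
n = 5, xbar = 53/5 = 10.6, ybar = 45/5 = 9
Sxy = sum((xi-xbar)(yi-ybar)) = 83
Sxx = sum((xi-xbar)^2) = 87.2
Syy = sum((yi-ybar)^2) = 90
sqrt(Sxx*Syy) ≈ 88.588938
r = Sxy / sqrt(Sxx*Syy) = 83 / 88.588938 ≈ 0.936912

0.9369


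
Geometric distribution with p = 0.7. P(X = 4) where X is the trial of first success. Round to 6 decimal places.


P = (1-p)^(k-1) * p
(1-p)^(k-1) = 0.3^3 = 0.027
P = 0.027 * 0.7 = 0.0189

0.018900


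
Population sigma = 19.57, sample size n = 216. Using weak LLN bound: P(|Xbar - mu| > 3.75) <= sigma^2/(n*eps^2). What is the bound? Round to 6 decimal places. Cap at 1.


bound = min(1, sigma^2/(n*eps^2))
sigma^2 = 19.57^2 = 382.9849
n*eps^2 = 216 * 3.75^2 = 216 * 14.0625 = 3037.5
sigma^2/(n*eps^2) = 382.9849 / 3037.5 ≈ 0.12608556

0.126086


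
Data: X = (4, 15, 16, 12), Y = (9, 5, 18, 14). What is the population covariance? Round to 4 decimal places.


Cov = (1/n)*sum((xi-xbar)(yi-ybar))
n = 4, xbar = 47/4 = 11.75, ybar = 46/4 = 11.5
sum((xi-xbar)(yi-ybar)) = 26.5
Cov = 26.5 / 4 = 6.625

6.6250


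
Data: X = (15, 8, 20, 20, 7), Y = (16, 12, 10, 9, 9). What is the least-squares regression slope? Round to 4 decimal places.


b = sum((xi-xbar)(yi-ybar)) / sum((xi-xbar)^2)
n = 5, xbar = 70/5 = 14, ybar = 56/5 = 11.2
Sxy = sum((xi-xbar)(yi-ybar)) = -5
Sxx = sum((xi-xbar)^2) = 158
b = Sxy / Sxx = -5/158 ≈ -0.031646

-0.0316


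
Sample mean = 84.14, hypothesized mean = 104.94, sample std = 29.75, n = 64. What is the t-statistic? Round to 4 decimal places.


t = (xbar - mu0) / (s/sqrt(n))
xbar - mu0 = 84.14 - 104.94 = -20.8
sqrt(64) = 8
s/sqrt(n) = 29.75 / 8 = 3.71875
t = -20.8 / 3.71875 = -3328/595 ≈ -5.593277

-5.5933


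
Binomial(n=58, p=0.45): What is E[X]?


E[X] = n*p = 58 * 0.45 = 26.1

26.1


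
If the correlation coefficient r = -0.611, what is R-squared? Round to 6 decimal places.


R^2 = r^2 = (-0.611)^2 = 0.373321

0.373321


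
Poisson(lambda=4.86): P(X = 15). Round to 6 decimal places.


P = e^(-lam) * lam^k / k!
e^(-4.86) ≈ 0.007750484
lam^k = 4.86^15 ≈ 19931686099.791305
k! = 15! = 1307674368000
P = 0.007750484 * 19931686099.791305 / 1307674368000 ≈ 0.000118

0.000118


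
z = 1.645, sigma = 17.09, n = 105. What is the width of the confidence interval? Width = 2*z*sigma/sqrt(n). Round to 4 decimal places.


width = 2*z*sigma/sqrt(n)
2*z*sigma = 2 * 1.645 * 17.09 = 56.2261
sqrt(105) ≈ 10.246951
width = 56.2261 / 10.246951 ≈ 5.487106

5.4871


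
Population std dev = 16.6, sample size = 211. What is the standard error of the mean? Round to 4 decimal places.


SE = sigma / sqrt(n)
sqrt(211) ≈ 14.525839
SE = 16.6 / 14.525839 ≈ 1.142791

1.1428


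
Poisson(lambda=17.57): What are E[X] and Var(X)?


E[X] = Var(X) = lambda = 17.57

17.57, 17.57


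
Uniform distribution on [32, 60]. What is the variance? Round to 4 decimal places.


Var = (b-a)^2 / 12
(b-a)^2 = (60 - 32)^2 = 784
Var = 784/12 ≈ 65.333333

65.3333


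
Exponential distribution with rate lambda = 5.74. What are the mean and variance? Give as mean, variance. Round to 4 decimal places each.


mean = 1/lam, var = 1/lam^2
mean = 1 / 5.74 = 50/287 ≈ 0.174216
lam^2 = 5.74^2 = 32.9476
var = 1 / 32.9476 ≈ 0.030351

0.1742, 0.0304


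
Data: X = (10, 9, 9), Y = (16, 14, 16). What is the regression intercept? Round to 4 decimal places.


a = ybar - b*xbar, where b = sum((xi-xbar)(yi-ybar)) / sum((xi-xbar)^2)
n = 3, xbar = 28/3 ≈ 9.333333, ybar = 46/3 ≈ 15.333333
Sxy = sum((xi-xbar)(yi-ybar)) = 2/3 ≈ 0.666667
Sxx = sum((xi-xbar)^2) = 2/3 ≈ 0.666667
b = Sxy / Sxx = 1
a = 15.333333 - 1 * 9.333333 = 6

6.0000


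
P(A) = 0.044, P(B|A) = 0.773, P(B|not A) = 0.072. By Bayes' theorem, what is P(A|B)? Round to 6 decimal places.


P(A|B) = P(B|A)*P(A) / P(B), P(B) = P(B|A)*P(A) + P(B|not A)*P(not A)
P(B|A)*P(A) = 0.773 * 0.044 = 0.034012
P(B|not A)*P(not A) = 0.072 * 0.956 = 0.068832
P(B) = 0.034012 + 0.068832 = 0.102844
P(A|B) = 0.034012 / 0.102844 ≈ 0.33071448

0.330714


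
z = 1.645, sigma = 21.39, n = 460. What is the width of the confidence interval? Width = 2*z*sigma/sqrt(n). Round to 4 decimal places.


width = 2*z*sigma/sqrt(n)
2*z*sigma = 2 * 1.645 * 21.39 = 70.3731
sqrt(460) ≈ 21.447611
width = 70.3731 / 21.447611 ≈ 3.281163

3.2812


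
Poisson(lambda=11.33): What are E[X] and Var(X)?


E[X] = Var(X) = lambda = 11.33

11.33, 11.33


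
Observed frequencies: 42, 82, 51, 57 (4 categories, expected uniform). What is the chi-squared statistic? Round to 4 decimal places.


chi2 = sum((O-E)^2/E), E = total/4
total = 232, E = 232/4 = 58
(42 - 58)^2 / 58 = 256 / 58 = 128/29 ≈ 4.413793
(82 - 58)^2 / 58 = 576 / 58 = 288/29 ≈ 9.931034
(51 - 58)^2 / 58 = 49 / 58 = 49/58 ≈ 0.844828
(57 - 58)^2 / 58 = 1 / 58 = 1/58 ≈ 0.017241
chi2 = 441/29 ≈ 15.206897

15.2069


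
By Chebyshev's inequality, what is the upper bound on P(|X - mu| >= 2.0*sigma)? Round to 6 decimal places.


P <= 1/k^2
k^2 = 2.0^2 = 4
1/k^2 = 1 / 4 = 0.25

0.250000


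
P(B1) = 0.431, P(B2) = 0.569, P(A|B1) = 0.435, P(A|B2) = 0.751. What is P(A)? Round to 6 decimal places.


P(A) = P(A|B1)*P(B1) + P(A|B2)*P(B2)
P(A|B1)*P(B1) = 0.435 * 0.431 = 0.187485
P(A|B2)*P(B2) = 0.751 * 0.569 = 0.427319
P(A) = 0.187485 + 0.427319 = 0.614804

0.614804


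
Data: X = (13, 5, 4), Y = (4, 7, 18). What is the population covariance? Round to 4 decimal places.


Cov = (1/n)*sum((xi-xbar)(yi-ybar))
n = 3, xbar = 22/3 ≈ 7.333333, ybar = 29/3 ≈ 9.666667
sum((xi-xbar)(yi-ybar)) = -161/3 ≈ -53.666667
Cov = -53.666667 / 3 = -161/9 ≈ -17.888889

-17.8889


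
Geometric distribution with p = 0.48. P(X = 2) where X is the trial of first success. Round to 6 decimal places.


P = (1-p)^(k-1) * p
(1-p)^(k-1) = 0.52^1 = 0.52
P = 0.52 * 0.48 = 0.2496

0.249600


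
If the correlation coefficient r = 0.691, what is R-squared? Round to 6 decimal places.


R^2 = r^2 = (0.691)^2 = 0.477481

0.477481


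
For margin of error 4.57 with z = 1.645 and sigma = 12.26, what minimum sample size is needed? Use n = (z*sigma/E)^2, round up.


z*sigma/E = 1.645 * 12.26 / 4.57 ≈ 4.413063
(z*sigma/E)^2 ≈ 19.475129
round up: n = 20

20


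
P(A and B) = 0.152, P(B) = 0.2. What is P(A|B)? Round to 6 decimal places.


P(A|B) = P(A and B) / P(B) = 0.152 / 0.2 = 0.76

0.760000


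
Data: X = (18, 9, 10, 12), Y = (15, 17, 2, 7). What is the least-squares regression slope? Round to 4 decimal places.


b = sum((xi-xbar)(yi-ybar)) / sum((xi-xbar)^2)
n = 4, xbar = 49/4 = 12.25, ybar = 41/4 = 10.25
Sxy = sum((xi-xbar)(yi-ybar)) = 24.75
Sxx = sum((xi-xbar)^2) = 48.75
b = Sxy / Sxx = 33/65 ≈ 0.507692

0.5077


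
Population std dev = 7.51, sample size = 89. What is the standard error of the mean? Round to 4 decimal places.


SE = sigma / sqrt(n)
sqrt(89) ≈ 9.433981
SE = 7.51 / 9.433981 ≈ 0.796058

0.7961


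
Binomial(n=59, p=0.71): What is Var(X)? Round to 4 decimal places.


Var = n*p*(1-p) = 59 * 0.71 * 0.29 = 12.1481

12.1481


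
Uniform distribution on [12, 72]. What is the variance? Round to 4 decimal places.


Var = (b-a)^2 / 12
(b-a)^2 = (72 - 12)^2 = 3600
Var = 3600/12 = 300

300.0000


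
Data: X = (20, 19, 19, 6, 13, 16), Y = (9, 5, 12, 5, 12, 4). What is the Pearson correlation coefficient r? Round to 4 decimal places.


r = sum((xi-xbar)(yi-ybar)) / sqrt(sum((xi-xbar)^2) * sum((yi-ybar)^2))
n = 6, xbar = 93/6 = 15.5, ybar = 47/6 ≈ 7.833333
Sxy = sum((xi-xbar)(yi-ybar)) = 24.5
Sxx = sum((xi-xbar)^2) = 141.5
Syy = sum((yi-ybar)^2) = 401/6 ≈ 66.833333
sqrt(Sxx*Syy) ≈ 97.246679
r = Sxy / sqrt(Sxx*Syy) = 24.5 / 97.246679 ≈ 0.251937

0.2519


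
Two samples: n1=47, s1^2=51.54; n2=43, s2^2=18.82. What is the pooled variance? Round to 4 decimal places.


sp^2 = ((n1-1)*s1^2 + (n2-1)*s2^2)/(n1+n2-2)
(n1-1)*s1^2 = 46 * 51.54 = 2370.84
(n2-1)*s2^2 = 42 * 18.82 = 790.44
numerator = 2370.84 + 790.44 = 3161.28
n1+n2-2 = 88
sp^2 = 3161.28 / 88 = 9879/275 ≈ 35.923636

35.9236


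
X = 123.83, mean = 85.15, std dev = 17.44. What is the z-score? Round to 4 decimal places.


z = (X - mu) / sigma
X - mu = 123.83 - 85.15 = 38.68
z = 38.68 / 17.44 = 967/436 ≈ 2.217890

2.2179


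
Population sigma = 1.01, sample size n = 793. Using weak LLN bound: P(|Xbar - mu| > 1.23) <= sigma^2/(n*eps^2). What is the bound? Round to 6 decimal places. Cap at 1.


bound = min(1, sigma^2/(n*eps^2))
sigma^2 = 1.01^2 = 1.0201
n*eps^2 = 793 * 1.23^2 = 793 * 1.5129 = 1199.7297
sigma^2/(n*eps^2) = 1.0201 / 1199.7297 ≈ 0.00085027

0.000850


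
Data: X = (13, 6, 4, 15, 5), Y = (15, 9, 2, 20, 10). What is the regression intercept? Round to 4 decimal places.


a = ybar - b*xbar, where b = sum((xi-xbar)(yi-ybar)) / sum((xi-xbar)^2)
n = 5, xbar = 43/5 = 8.6, ybar = 56/5 = 11.2
Sxy = sum((xi-xbar)(yi-ybar)) = 125.4
Sxx = sum((xi-xbar)^2) = 101.2
b = Sxy / Sxx = 57/46 ≈ 1.239130
a = 11.2 - 1.239130 * 8.6 = 25/46 ≈ 0.543478

0.5435


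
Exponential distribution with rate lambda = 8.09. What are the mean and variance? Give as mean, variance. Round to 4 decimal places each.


mean = 1/lam, var = 1/lam^2
mean = 1 / 8.09 = 100/809 ≈ 0.123609
lam^2 = 8.09^2 = 65.4481
var = 1 / 65.4481 ≈ 0.015279

0.1236, 0.0153


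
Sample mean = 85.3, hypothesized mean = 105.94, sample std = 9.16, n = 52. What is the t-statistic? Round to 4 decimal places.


t = (xbar - mu0) / (s/sqrt(n))
xbar - mu0 = 85.3 - 105.94 = -20.64
sqrt(52) ≈ 7.21110255
s/sqrt(n) = 9.16 / 7.21110255 ≈ 1.27026345
t = -20.64 / 1.27026345 ≈ -16.248598

-16.2486


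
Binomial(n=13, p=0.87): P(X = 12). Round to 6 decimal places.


P = C(n,k) * p^k * (1-p)^(n-k)
C(13,12) = 13
p^k = 0.87^12 ≈ 0.1880317
(1-p)^(n-k) = 0.13^1 = 0.13
P = 13 * 0.1880317 * 0.13 ≈ 0.317774

0.317774


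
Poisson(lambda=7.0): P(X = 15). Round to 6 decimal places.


P = e^(-lam) * lam^k / k!
e^(-7.0) ≈ 0.0009118820
lam^k = 7.0^15 = 4747561509943
k! = 15! = 1307674368000
P = 0.0009118820 * 4747561509943 / 1307674368000 ≈ 0.003311

0.003311


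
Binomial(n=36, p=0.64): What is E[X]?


E[X] = n*p = 36 * 0.64 = 23.04

23.04


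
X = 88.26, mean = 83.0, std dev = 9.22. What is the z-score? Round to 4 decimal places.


z = (X - mu) / sigma
X - mu = 88.26 - 83.0 = 5.26
z = 5.26 / 9.22 = 263/461 ≈ 0.570499

0.5705


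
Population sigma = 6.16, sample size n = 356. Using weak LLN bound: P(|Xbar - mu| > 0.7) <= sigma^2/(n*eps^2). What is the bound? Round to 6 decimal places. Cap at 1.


bound = min(1, sigma^2/(n*eps^2))
sigma^2 = 6.16^2 = 37.9456
n*eps^2 = 356 * 0.7^2 = 356 * 0.49 = 174.44
sigma^2/(n*eps^2) = 37.9456 / 174.44 = 484/2225 ≈ 0.21752809

0.217528


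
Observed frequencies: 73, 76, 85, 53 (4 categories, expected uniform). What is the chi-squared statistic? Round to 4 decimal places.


chi2 = sum((O-E)^2/E), E = total/4
total = 287, E = 287/4 = 71.75
(73 - 71.75)^2 / 71.75 = 1.5625 / 71.75 = 25/1148 ≈ 0.021777
(76 - 71.75)^2 / 71.75 = 18.0625 / 71.75 = 289/1148 ≈ 0.251742
(85 - 71.75)^2 / 71.75 = 175.5625 / 71.75 = 2809/1148 ≈ 2.446864
(53 - 71.75)^2 / 71.75 = 351.5625 / 71.75 = 5625/1148 ≈ 4.899826
chi2 = 2187/287 ≈ 7.620209

7.6202


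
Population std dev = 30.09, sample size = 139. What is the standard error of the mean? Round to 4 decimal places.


SE = sigma / sqrt(n)
sqrt(139) ≈ 11.789826
SE = 30.09 / 11.789826 ≈ 2.552200

2.5522


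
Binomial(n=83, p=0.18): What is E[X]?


E[X] = n*p = 83 * 0.18 = 14.94

14.94


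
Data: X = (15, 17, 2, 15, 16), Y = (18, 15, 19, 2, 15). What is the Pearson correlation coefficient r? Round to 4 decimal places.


r = sum((xi-xbar)(yi-ybar)) / sqrt(sum((xi-xbar)^2) * sum((yi-ybar)^2))
n = 5, xbar = 65/5 = 13, ybar = 69/5 = 13.8
Sxy = sum((xi-xbar)(yi-ybar)) = -64
Sxx = sum((xi-xbar)^2) = 154
Syy = sum((yi-ybar)^2) = 186.8
sqrt(Sxx*Syy) ≈ 169.608962
r = Sxy / sqrt(Sxx*Syy) = -64 / 169.608962 ≈ -0.377339

-0.3773


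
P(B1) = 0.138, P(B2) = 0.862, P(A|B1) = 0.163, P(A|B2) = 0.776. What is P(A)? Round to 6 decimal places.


P(A) = P(A|B1)*P(B1) + P(A|B2)*P(B2)
P(A|B1)*P(B1) = 0.163 * 0.138 = 0.022494
P(A|B2)*P(B2) = 0.776 * 0.862 = 0.668912
P(A) = 0.022494 + 0.668912 = 0.691406

0.691406


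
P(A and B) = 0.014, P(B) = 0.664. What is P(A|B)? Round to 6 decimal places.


P(A|B) = P(A and B) / P(B) = 0.014 / 0.664 = 7/332 ≈ 0.02108434

0.021084


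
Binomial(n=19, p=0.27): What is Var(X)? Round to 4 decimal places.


Var = n*p*(1-p) = 19 * 0.27 * 0.73 = 3.7449

3.7449


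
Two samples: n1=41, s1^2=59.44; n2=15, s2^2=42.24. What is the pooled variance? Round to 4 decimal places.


sp^2 = ((n1-1)*s1^2 + (n2-1)*s2^2)/(n1+n2-2)
(n1-1)*s1^2 = 40 * 59.44 = 2377.6
(n2-1)*s2^2 = 14 * 42.24 = 591.36
numerator = 2377.6 + 591.36 = 2968.96
n1+n2-2 = 54
sp^2 = 2968.96 / 54 = 37112/675 ≈ 54.980741

54.9807


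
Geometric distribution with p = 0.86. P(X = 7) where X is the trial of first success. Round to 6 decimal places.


P = (1-p)^(k-1) * p
(1-p)^(k-1) = 0.14^6 = 0.000007529536
P = 0.000007529536 * 0.86 ≈ 0.000006475401

0.000006


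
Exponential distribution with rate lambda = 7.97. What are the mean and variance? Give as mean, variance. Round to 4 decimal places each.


mean = 1/lam, var = 1/lam^2
mean = 1 / 7.97 = 100/797 ≈ 0.125471
lam^2 = 7.97^2 = 63.5209
var = 1 / 63.5209 ≈ 0.015743

0.1255, 0.0157


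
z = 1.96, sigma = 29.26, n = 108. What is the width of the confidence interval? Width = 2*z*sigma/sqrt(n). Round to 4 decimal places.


width = 2*z*sigma/sqrt(n)
2*z*sigma = 2 * 1.96 * 29.26 = 114.6992
sqrt(108) ≈ 10.392305
width = 114.6992 / 10.392305 ≈ 11.036936

11.0369


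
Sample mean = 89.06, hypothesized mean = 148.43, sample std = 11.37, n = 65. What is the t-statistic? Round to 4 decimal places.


t = (xbar - mu0) / (s/sqrt(n))
xbar - mu0 = 89.06 - 148.43 = -59.37
sqrt(65) ≈ 8.06225775
s/sqrt(n) = 11.37 / 8.06225775 ≈ 1.41027493
t = -59.37 / 1.41027493 ≈ -42.098174

-42.0982


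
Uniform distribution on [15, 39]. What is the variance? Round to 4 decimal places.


Var = (b-a)^2 / 12
(b-a)^2 = (39 - 15)^2 = 576
Var = 576/12 = 48

48.0000


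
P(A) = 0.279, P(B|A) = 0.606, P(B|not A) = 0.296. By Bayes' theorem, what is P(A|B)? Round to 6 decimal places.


P(A|B) = P(B|A)*P(A) / P(B), P(B) = P(B|A)*P(A) + P(B|not A)*P(not A)
P(B|A)*P(A) = 0.606 * 0.279 = 0.169074
P(B|not A)*P(not A) = 0.296 * 0.721 = 0.213416
P(B) = 0.169074 + 0.213416 = 0.38249
P(A|B) = 0.169074 / 0.38249 ≈ 0.44203509

0.442035


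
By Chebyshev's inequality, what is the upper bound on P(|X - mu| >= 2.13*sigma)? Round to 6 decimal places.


P <= 1/k^2
k^2 = 2.13^2 = 4.5369
1/k^2 = 1 / 4.5369 ≈ 0.22041482

0.220415


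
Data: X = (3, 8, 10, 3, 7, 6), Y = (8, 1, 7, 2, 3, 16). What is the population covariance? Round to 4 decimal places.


Cov = (1/n)*sum((xi-xbar)(yi-ybar))
n = 6, xbar = 37/6 ≈ 6.166667, ybar = 37/6 ≈ 6.166667
sum((xi-xbar)(yi-ybar)) = -19/6 ≈ -3.166667
Cov = -3.166667 / 6 = -19/36 ≈ -0.527778

-0.5278


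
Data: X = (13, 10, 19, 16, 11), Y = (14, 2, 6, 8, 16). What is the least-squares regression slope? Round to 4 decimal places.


b = sum((xi-xbar)(yi-ybar)) / sum((xi-xbar)^2)
n = 5, xbar = 69/5 = 13.8, ybar = 46/5 = 9.2
Sxy = sum((xi-xbar)(yi-ybar)) = -14.8
Sxx = sum((xi-xbar)^2) = 54.8
b = Sxy / Sxx = -37/137 ≈ -0.270073

-0.2701


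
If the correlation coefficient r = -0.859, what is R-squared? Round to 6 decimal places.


R^2 = r^2 = (-0.859)^2 = 0.737881

0.737881


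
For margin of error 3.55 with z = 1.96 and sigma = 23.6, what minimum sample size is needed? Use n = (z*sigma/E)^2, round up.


z*sigma/E = 1.96 * 23.6 / 3.55 = 23128/1775 ≈ 13.029859
(z*sigma/E)^2 ≈ 169.777230
round up: n = 170

170


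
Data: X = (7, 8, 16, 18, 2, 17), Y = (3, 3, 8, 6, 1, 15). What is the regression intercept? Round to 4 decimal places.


a = ybar - b*xbar, where b = sum((xi-xbar)(yi-ybar)) / sum((xi-xbar)^2)
n = 6, xbar = 68/6 = 34/3 ≈ 11.333333, ybar = 36/6 = 6
Sxy = sum((xi-xbar)(yi-ybar)) = 130
Sxx = sum((xi-xbar)^2) = 646/3 ≈ 215.333333
b = Sxy / Sxx = 195/323 ≈ 0.603715
a = 6 - 0.603715 * 11.333333 = -16/19 ≈ -0.842105

-0.8421


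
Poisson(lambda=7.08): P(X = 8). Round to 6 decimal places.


P = e^(-lam) * lam^k / k!
e^(-7.08) ≈ 0.0008417731
lam^k = 7.08^8 ≈ 6313440.058553
k! = 8! = 40320
P = 0.0008417731 * 6313440.058553 / 40320 ≈ 0.131808

0.131808


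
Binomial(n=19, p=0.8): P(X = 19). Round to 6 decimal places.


P = C(n,k) * p^k * (1-p)^(n-k)
C(19,19) = 1
p^k = 0.8^19 ≈ 0.01441152
(1-p)^(n-k) = 0.2^0 = 1
P = 1 * 0.01441152 * 1 ≈ 0.014412

0.014412


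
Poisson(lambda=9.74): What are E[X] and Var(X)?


E[X] = Var(X) = lambda = 9.74

9.74, 9.74


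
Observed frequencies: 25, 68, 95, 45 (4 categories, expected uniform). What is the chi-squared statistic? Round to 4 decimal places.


chi2 = sum((O-E)^2/E), E = total/4
total = 233, E = 233/4 = 58.25
(25 - 58.25)^2 / 58.25 = 1105.5625 / 58.25 = 17689/932 ≈ 18.979614
(68 - 58.25)^2 / 58.25 = 95.0625 / 58.25 = 1521/932 ≈ 1.631974
(95 - 58.25)^2 / 58.25 = 1350.5625 / 58.25 = 21609/932 ≈ 23.185622
(45 - 58.25)^2 / 58.25 = 175.5625 / 58.25 = 2809/932 ≈ 3.013948
chi2 = 10907/233 ≈ 46.811159

46.8112


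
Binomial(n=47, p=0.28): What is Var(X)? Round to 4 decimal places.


Var = n*p*(1-p) = 47 * 0.28 * 0.72 = 9.4752

9.4752


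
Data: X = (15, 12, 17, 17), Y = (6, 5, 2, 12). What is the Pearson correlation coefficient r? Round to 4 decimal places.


r = sum((xi-xbar)(yi-ybar)) / sqrt(sum((xi-xbar)^2) * sum((yi-ybar)^2))
n = 4, xbar = 61/4 = 15.25, ybar = 25/4 = 6.25
Sxy = sum((xi-xbar)(yi-ybar)) = 6.75
Sxx = sum((xi-xbar)^2) = 16.75
Syy = sum((yi-ybar)^2) = 52.75
sqrt(Sxx*Syy) ≈ 29.724779
r = Sxy / sqrt(Sxx*Syy) = 6.75 / 29.724779 ≈ 0.227083

0.2271


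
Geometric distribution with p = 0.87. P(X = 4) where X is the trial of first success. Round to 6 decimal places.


P = (1-p)^(k-1) * p
(1-p)^(k-1) = 0.13^3 = 0.002197
P = 0.002197 * 0.87 = 0.00191139

0.001911


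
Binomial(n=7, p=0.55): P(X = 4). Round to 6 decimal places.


P = C(n,k) * p^k * (1-p)^(n-k)
C(7,4) = 35
p^k = 0.55^4 = 0.09150625
(1-p)^(n-k) = 0.45^3 = 0.091125
P = 35 * 0.09150625 * 0.091125 ≈ 0.291848

0.291848


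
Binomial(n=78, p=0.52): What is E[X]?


E[X] = n*p = 78 * 0.52 = 40.56

40.56


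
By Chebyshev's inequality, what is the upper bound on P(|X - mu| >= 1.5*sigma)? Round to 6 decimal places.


P <= 1/k^2
k^2 = 1.5^2 = 2.25
1/k^2 = 1 / 2.25 = 4/9 ≈ 0.44444444

0.444444


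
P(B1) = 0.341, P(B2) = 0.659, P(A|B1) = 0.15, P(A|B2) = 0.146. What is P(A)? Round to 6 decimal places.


P(A) = P(A|B1)*P(B1) + P(A|B2)*P(B2)
P(A|B1)*P(B1) = 0.15 * 0.341 = 0.05115
P(A|B2)*P(B2) = 0.146 * 0.659 = 0.096214
P(A) = 0.05115 + 0.096214 = 0.147364

0.147364


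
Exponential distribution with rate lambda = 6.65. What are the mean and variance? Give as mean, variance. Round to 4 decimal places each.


mean = 1/lam, var = 1/lam^2
mean = 1 / 6.65 = 20/133 ≈ 0.150376
lam^2 = 6.65^2 = 44.2225
var = 1 / 44.2225 ≈ 0.022613

0.1504, 0.0226


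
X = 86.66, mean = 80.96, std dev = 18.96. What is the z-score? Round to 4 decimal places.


z = (X - mu) / sigma
X - mu = 86.66 - 80.96 = 5.7
z = 5.7 / 18.96 = 95/316 ≈ 0.300633

0.3006


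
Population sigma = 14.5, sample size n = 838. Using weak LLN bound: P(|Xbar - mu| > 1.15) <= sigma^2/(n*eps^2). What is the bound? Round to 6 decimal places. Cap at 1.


bound = min(1, sigma^2/(n*eps^2))
sigma^2 = 14.5^2 = 210.25
n*eps^2 = 838 * 1.15^2 = 838 * 1.3225 = 1108.255
sigma^2/(n*eps^2) = 210.25 / 1108.255 ≈ 0.18971266

0.189713


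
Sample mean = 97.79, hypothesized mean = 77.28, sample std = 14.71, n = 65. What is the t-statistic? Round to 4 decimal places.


t = (xbar - mu0) / (s/sqrt(n))
xbar - mu0 = 97.79 - 77.28 = 20.51
sqrt(65) ≈ 8.06225775
s/sqrt(n) = 14.71 / 8.06225775 ≈ 1.82455095
t = 20.51 / 1.82455095 ≈ 11.241122

11.2411


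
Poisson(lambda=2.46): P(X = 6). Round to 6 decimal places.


P = e^(-lam) * lam^k / k!
e^(-2.46) ≈ 0.08543495
lam^k = 2.46^6 ≈ 221.620863
k! = 6! = 720
P = 0.08543495 * 221.620863 / 720 ≈ 0.026297

0.026297


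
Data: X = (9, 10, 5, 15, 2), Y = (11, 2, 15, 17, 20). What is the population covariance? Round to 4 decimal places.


Cov = (1/n)*sum((xi-xbar)(yi-ybar))
n = 5, xbar = 41/5 = 8.2, ybar = 65/5 = 13
sum((xi-xbar)(yi-ybar)) = -44
Cov = -44 / 5 = -8.8

-8.8000


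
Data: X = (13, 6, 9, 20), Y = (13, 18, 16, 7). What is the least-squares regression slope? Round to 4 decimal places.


b = sum((xi-xbar)(yi-ybar)) / sum((xi-xbar)^2)
n = 4, xbar = 48/4 = 12, ybar = 54/4 = 13.5
Sxy = sum((xi-xbar)(yi-ybar)) = -87
Sxx = sum((xi-xbar)^2) = 110
b = Sxy / Sxx = -87/110 ≈ -0.790909

-0.7909


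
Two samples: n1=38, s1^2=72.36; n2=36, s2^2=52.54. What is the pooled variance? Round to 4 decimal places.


sp^2 = ((n1-1)*s1^2 + (n2-1)*s2^2)/(n1+n2-2)
(n1-1)*s1^2 = 37 * 72.36 = 2677.32
(n2-1)*s2^2 = 35 * 52.54 = 1838.9
numerator = 2677.32 + 1838.9 = 4516.22
n1+n2-2 = 72
sp^2 = 4516.22 / 72 = 225811/3600 ≈ 62.725278

62.7253


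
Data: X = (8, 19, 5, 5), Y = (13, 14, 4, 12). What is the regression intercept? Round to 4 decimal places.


a = ybar - b*xbar, where b = sum((xi-xbar)(yi-ybar)) / sum((xi-xbar)^2)
n = 4, xbar = 37/4 = 9.25, ybar = 43/4 = 10.75
Sxy = sum((xi-xbar)(yi-ybar)) = 52.25
Sxx = sum((xi-xbar)^2) = 132.75
b = Sxy / Sxx = 209/531 ≈ 0.393597
a = 10.75 - 0.393597 * 9.25 = 3775/531 ≈ 7.109228

7.1092


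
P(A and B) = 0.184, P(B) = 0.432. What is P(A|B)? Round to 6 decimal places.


P(A|B) = P(A and B) / P(B) = 0.184 / 0.432 = 23/54 ≈ 0.42592593

0.425926


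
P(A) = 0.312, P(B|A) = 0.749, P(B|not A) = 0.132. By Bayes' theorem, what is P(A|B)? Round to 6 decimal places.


P(A|B) = P(B|A)*P(A) / P(B), P(B) = P(B|A)*P(A) + P(B|not A)*P(not A)
P(B|A)*P(A) = 0.749 * 0.312 = 0.233688
P(B|not A)*P(not A) = 0.132 * 0.688 = 0.090816
P(B) = 0.233688 + 0.090816 = 0.324504
P(A|B) = 0.233688 / 0.324504 ≈ 0.72013904

0.720139


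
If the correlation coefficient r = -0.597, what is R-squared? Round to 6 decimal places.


R^2 = r^2 = (-0.597)^2 = 0.356409

0.356409


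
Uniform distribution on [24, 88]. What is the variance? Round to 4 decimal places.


Var = (b-a)^2 / 12
(b-a)^2 = (88 - 24)^2 = 4096
Var = 4096/12 ≈ 341.333333

341.3333


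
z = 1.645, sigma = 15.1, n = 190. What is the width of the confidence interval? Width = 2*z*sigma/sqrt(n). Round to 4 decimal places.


width = 2*z*sigma/sqrt(n)
2*z*sigma = 2 * 1.645 * 15.1 = 49.679
sqrt(190) ≈ 13.784049
width = 49.679 / 13.784049 ≈ 3.604093

3.6041


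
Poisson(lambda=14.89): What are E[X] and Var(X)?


E[X] = Var(X) = lambda = 14.89

14.89, 14.89


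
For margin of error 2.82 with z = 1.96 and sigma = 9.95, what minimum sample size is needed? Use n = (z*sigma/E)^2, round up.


z*sigma/E = 1.96 * 9.95 / 2.82 = 9751/1410 ≈ 6.915603
(z*sigma/E)^2 ≈ 47.825563
round up: n = 48

48


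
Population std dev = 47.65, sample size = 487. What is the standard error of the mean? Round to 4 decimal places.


SE = sigma / sqrt(n)
sqrt(487) ≈ 22.068076
SE = 47.65 / 22.068076 ≈ 2.159228

2.1592


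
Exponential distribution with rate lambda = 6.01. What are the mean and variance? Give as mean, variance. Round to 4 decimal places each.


mean = 1/lam, var = 1/lam^2
mean = 1 / 6.01 = 100/601 ≈ 0.166389
lam^2 = 6.01^2 = 36.1201
var = 1 / 36.1201 ≈ 0.027685

0.1664, 0.0277


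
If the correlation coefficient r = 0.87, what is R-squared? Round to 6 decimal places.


R^2 = r^2 = (0.87)^2 = 0.7569

0.756900


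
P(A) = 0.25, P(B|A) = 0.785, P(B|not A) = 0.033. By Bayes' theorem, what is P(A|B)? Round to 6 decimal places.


P(A|B) = P(B|A)*P(A) / P(B), P(B) = P(B|A)*P(A) + P(B|not A)*P(not A)
P(B|A)*P(A) = 0.785 * 0.25 = 0.19625
P(B|not A)*P(not A) = 0.033 * 0.75 = 0.02475
P(B) = 0.19625 + 0.02475 = 0.221
P(A|B) = 0.19625 / 0.221 = 785/884 ≈ 0.88800905

0.888009


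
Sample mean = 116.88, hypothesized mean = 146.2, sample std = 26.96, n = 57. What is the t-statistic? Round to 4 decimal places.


t = (xbar - mu0) / (s/sqrt(n))
xbar - mu0 = 116.88 - 146.2 = -29.32
sqrt(57) ≈ 7.54983444
s/sqrt(n) = 26.96 / 7.54983444 ≈ 3.57093923
t = -29.32 / 3.57093923 ≈ -8.210725

-8.2107


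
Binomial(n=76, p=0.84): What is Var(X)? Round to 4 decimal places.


Var = n*p*(1-p) = 76 * 0.84 * 0.16 = 10.2144

10.2144


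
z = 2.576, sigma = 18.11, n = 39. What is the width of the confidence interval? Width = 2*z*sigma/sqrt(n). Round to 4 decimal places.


width = 2*z*sigma/sqrt(n)
2*z*sigma = 2 * 2.576 * 18.11 = 93.30272
sqrt(39) ≈ 6.244998
width = 93.30272 / 6.244998 ≈ 14.940392

14.9404


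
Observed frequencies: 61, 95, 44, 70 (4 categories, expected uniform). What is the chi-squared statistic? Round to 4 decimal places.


chi2 = sum((O-E)^2/E), E = total/4
total = 270, E = 270/4 = 67.5
(61 - 67.5)^2 / 67.5 = 42.25 / 67.5 = 169/270 ≈ 0.625926
(95 - 67.5)^2 / 67.5 = 756.25 / 67.5 = 605/54 ≈ 11.203704
(44 - 67.5)^2 / 67.5 = 552.25 / 67.5 = 2209/270 ≈ 8.181481
(70 - 67.5)^2 / 67.5 = 6.25 / 67.5 = 5/54 ≈ 0.092593
chi2 = 2714/135 ≈ 20.103704

20.1037


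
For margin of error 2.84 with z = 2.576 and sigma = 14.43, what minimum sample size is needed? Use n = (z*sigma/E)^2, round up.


z*sigma/E = 2.576 * 14.43 / 2.84 ≈ 13.088620
(z*sigma/E)^2 ≈ 171.311966
round up: n = 172

172


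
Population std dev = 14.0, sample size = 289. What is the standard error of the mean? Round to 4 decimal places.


SE = sigma / sqrt(n)
sqrt(289) = 17
SE = 14.0 / 17 = 14/17 ≈ 0.823529

0.8235


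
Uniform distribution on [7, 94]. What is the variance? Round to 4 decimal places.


Var = (b-a)^2 / 12
(b-a)^2 = (94 - 7)^2 = 7569
Var = 7569/12 = 630.75

630.7500


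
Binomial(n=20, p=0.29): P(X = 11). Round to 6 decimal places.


P = C(n,k) * p^k * (1-p)^(n-k)
C(20,11) = 167960
p^k = 0.29^11 ≈ 0.000001220051
(1-p)^(n-k) = 0.71^9 ≈ 0.04584850
P = 167960 * 0.000001220051 * 0.04584850 ≈ 0.009395

0.009395


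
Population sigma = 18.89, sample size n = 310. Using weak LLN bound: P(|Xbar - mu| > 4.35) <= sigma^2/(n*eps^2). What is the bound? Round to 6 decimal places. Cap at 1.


bound = min(1, sigma^2/(n*eps^2))
sigma^2 = 18.89^2 = 356.8321
n*eps^2 = 310 * 4.35^2 = 310 * 18.9225 = 5865.975
sigma^2/(n*eps^2) = 356.8321 / 5865.975 ≈ 0.06083083

0.060831


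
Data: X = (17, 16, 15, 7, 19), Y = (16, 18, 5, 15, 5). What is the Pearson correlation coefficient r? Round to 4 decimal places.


r = sum((xi-xbar)(yi-ybar)) / sqrt(sum((xi-xbar)^2) * sum((yi-ybar)^2))
n = 5, xbar = 74/5 = 14.8, ybar = 59/5 = 11.8
Sxy = sum((xi-xbar)(yi-ybar)) = -38.2
Sxx = sum((xi-xbar)^2) = 84.8
Syy = sum((yi-ybar)^2) = 158.8
sqrt(Sxx*Syy) ≈ 116.044130
r = Sxy / sqrt(Sxx*Syy) = -38.2 / 116.044130 ≈ -0.329185

-0.3292


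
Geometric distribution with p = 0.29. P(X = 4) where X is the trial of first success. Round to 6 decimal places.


P = (1-p)^(k-1) * p
(1-p)^(k-1) = 0.71^3 = 0.357911
P = 0.357911 * 0.29 ≈ 0.1037942

0.103794


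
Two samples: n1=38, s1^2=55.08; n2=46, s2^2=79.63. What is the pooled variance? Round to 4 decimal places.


sp^2 = ((n1-1)*s1^2 + (n2-1)*s2^2)/(n1+n2-2)
(n1-1)*s1^2 = 37 * 55.08 = 2037.96
(n2-1)*s2^2 = 45 * 79.63 = 3583.35
numerator = 2037.96 + 3583.35 = 5621.31
n1+n2-2 = 82
sp^2 = 5621.31 / 82 = 562131/8200 ≈ 68.552561

68.5526


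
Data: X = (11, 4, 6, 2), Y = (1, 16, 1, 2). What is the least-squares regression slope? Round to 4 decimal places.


b = sum((xi-xbar)(yi-ybar)) / sum((xi-xbar)^2)
n = 4, xbar = 23/4 = 5.75, ybar = 20/4 = 5
Sxy = sum((xi-xbar)(yi-ybar)) = -30
Sxx = sum((xi-xbar)^2) = 44.75
b = Sxy / Sxx = -120/179 ≈ -0.670391

-0.6704


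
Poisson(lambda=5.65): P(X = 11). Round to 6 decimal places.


P = e^(-lam) * lam^k / k!
e^(-5.65) ≈ 0.003517517
lam^k = 5.65^11 ≈ 187297907.744732
k! = 11! = 39916800
P = 0.003517517 * 187297907.744732 / 39916800 ≈ 0.016505

0.016505


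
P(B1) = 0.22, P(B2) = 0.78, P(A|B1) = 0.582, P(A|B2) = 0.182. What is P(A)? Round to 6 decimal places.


P(A) = P(A|B1)*P(B1) + P(A|B2)*P(B2)
P(A|B1)*P(B1) = 0.582 * 0.22 = 0.12804
P(A|B2)*P(B2) = 0.182 * 0.78 = 0.14196
P(A) = 0.12804 + 0.14196 = 0.27

0.270000


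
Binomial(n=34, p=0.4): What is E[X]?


E[X] = n*p = 34 * 0.4 = 13.6

13.6


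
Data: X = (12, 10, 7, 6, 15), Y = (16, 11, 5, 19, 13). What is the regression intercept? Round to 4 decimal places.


a = ybar - b*xbar, where b = sum((xi-xbar)(yi-ybar)) / sum((xi-xbar)^2)
n = 5, xbar = 50/5 = 10, ybar = 64/5 = 12.8
Sxy = sum((xi-xbar)(yi-ybar)) = 6
Sxx = sum((xi-xbar)^2) = 54
b = Sxy / Sxx = 1/9 ≈ 0.111111
a = 12.8 - 0.111111 * 10 = 526/45 ≈ 11.688889

11.6889


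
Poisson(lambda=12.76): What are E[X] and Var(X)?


E[X] = Var(X) = lambda = 12.76

12.76, 12.76


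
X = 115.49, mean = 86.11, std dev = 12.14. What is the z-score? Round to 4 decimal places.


z = (X - mu) / sigma
X - mu = 115.49 - 86.11 = 29.38
z = 29.38 / 12.14 = 1469/607 ≈ 2.420099

2.4201


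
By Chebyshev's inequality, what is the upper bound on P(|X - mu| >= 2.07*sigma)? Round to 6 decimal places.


P <= 1/k^2
k^2 = 2.07^2 = 4.2849
1/k^2 = 1 / 4.2849 ≈ 0.23337768

0.233378


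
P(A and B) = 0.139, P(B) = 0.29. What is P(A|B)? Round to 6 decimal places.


P(A|B) = P(A and B) / P(B) = 0.139 / 0.29 = 139/290 ≈ 0.47931034

0.479310


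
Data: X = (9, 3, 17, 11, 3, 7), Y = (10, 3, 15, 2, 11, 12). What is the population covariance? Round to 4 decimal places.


Cov = (1/n)*sum((xi-xbar)(yi-ybar))
n = 6, xbar = 50/6 = 25/3 ≈ 8.333333, ybar = 53/6 ≈ 8.833333
sum((xi-xbar)(yi-ybar)) = 154/3 ≈ 51.333333
Cov = 51.333333 / 6 = 77/9 ≈ 8.555556

8.5556


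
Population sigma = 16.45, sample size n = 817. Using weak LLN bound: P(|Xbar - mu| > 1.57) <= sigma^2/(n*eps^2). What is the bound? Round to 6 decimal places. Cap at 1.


bound = min(1, sigma^2/(n*eps^2))
sigma^2 = 16.45^2 = 270.6025
n*eps^2 = 817 * 1.57^2 = 817 * 2.4649 = 2013.8233
sigma^2/(n*eps^2) = 270.6025 / 2013.8233 ≈ 0.13437251

0.134373


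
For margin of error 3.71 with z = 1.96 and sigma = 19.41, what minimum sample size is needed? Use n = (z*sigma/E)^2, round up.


z*sigma/E = 1.96 * 19.41 / 3.71 = 13587/1325 ≈ 10.254340
(z*sigma/E)^2 ≈ 105.151481
round up: n = 106

106


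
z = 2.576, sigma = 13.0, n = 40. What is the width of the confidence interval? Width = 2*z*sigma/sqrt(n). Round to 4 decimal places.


width = 2*z*sigma/sqrt(n)
2*z*sigma = 2 * 2.576 * 13.0 = 66.976
sqrt(40) ≈ 6.324555
width = 66.976 / 6.324555 ≈ 10.589835

10.5898


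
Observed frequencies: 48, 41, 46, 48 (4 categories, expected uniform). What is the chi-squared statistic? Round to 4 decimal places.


chi2 = sum((O-E)^2/E), E = total/4
total = 183, E = 183/4 = 45.75
(48 - 45.75)^2 / 45.75 = 5.0625 / 45.75 = 27/244 ≈ 0.110656
(41 - 45.75)^2 / 45.75 = 22.5625 / 45.75 = 361/732 ≈ 0.493169
(46 - 45.75)^2 / 45.75 = 0.0625 / 45.75 = 1/732 ≈ 0.001366
(48 - 45.75)^2 / 45.75 = 5.0625 / 45.75 = 27/244 ≈ 0.110656
chi2 = 131/183 ≈ 0.715847

0.7158


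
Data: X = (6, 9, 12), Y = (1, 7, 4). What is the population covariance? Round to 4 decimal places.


Cov = (1/n)*sum((xi-xbar)(yi-ybar))
n = 3, xbar = 27/3 = 9, ybar = 12/3 = 4
sum((xi-xbar)(yi-ybar)) = 9
Cov = 9 / 3 = 3

3.0000


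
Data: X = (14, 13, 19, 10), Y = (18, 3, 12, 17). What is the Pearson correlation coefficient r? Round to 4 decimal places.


r = sum((xi-xbar)(yi-ybar)) / sqrt(sum((xi-xbar)^2) * sum((yi-ybar)^2))
n = 4, xbar = 56/4 = 14, ybar = 50/4 = 12.5
Sxy = sum((xi-xbar)(yi-ybar)) = -11
Sxx = sum((xi-xbar)^2) = 42
Syy = sum((yi-ybar)^2) = 141
sqrt(Sxx*Syy) ≈ 76.954532
r = Sxy / sqrt(Sxx*Syy) = -11 / 76.954532 ≈ -0.142942

-0.1429


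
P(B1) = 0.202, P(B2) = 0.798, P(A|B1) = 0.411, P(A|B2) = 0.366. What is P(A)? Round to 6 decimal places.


P(A) = P(A|B1)*P(B1) + P(A|B2)*P(B2)
P(A|B1)*P(B1) = 0.411 * 0.202 = 0.083022
P(A|B2)*P(B2) = 0.366 * 0.798 = 0.292068
P(A) = 0.083022 + 0.292068 = 0.37509

0.375090


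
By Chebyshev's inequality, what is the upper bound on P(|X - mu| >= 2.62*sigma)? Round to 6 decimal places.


P <= 1/k^2
k^2 = 2.62^2 = 6.8644
1/k^2 = 1 / 6.8644 ≈ 0.14567916

0.145679


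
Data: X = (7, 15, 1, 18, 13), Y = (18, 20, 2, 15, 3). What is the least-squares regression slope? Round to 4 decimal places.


b = sum((xi-xbar)(yi-ybar)) / sum((xi-xbar)^2)
n = 5, xbar = 54/5 = 10.8, ybar = 58/5 = 11.6
Sxy = sum((xi-xbar)(yi-ybar)) = 110.6
Sxx = sum((xi-xbar)^2) = 184.8
b = Sxy / Sxx = 79/132 ≈ 0.598485

0.5985


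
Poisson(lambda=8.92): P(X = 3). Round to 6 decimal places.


P = e^(-lam) * lam^k / k!
e^(-8.92) ≈ 0.0001336882
lam^k = 8.92^3 = 709.732288
k! = 3! = 6
P = 0.0001336882 * 709.732288 / 6 ≈ 0.015814

0.015814


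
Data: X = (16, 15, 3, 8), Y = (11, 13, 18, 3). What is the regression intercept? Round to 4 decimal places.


a = ybar - b*xbar, where b = sum((xi-xbar)(yi-ybar)) / sum((xi-xbar)^2)
n = 4, xbar = 42/4 = 10.5, ybar = 45/4 = 11.25
Sxy = sum((xi-xbar)(yi-ybar)) = -23.5
Sxx = sum((xi-xbar)^2) = 113
b = Sxy / Sxx = -47/226 ≈ -0.207965
a = 11.25 - (-0.207965) * 10.5 = 1518/113 ≈ 13.433628

13.4336


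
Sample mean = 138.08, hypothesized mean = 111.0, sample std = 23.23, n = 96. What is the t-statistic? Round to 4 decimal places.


t = (xbar - mu0) / (s/sqrt(n))
xbar - mu0 = 138.08 - 111.0 = 27.08
sqrt(96) ≈ 9.79795897
s/sqrt(n) = 23.23 / 9.79795897 ≈ 2.37090195
t = 27.08 / 2.37090195 ≈ 11.421814

11.4218


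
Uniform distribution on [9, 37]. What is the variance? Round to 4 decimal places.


Var = (b-a)^2 / 12
(b-a)^2 = (37 - 9)^2 = 784
Var = 784/12 ≈ 65.333333

65.3333


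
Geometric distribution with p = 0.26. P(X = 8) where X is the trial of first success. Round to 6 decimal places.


P = (1-p)^(k-1) * p
(1-p)^(k-1) = 0.74^7 ≈ 0.1215128
P = 0.1215128 * 0.26 ≈ 0.03159333

0.031593


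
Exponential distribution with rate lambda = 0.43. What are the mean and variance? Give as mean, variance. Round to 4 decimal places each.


mean = 1/lam, var = 1/lam^2
mean = 1 / 0.43 = 100/43 ≈ 2.325581
lam^2 = 0.43^2 = 0.1849
var = 1 / 0.1849 = 10000/1849 ≈ 5.408329

2.3256, 5.4083


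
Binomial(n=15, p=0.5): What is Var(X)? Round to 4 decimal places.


Var = n*p*(1-p) = 15 * 0.5 * 0.5 = 3.75

3.7500


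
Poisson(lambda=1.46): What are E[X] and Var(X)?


E[X] = Var(X) = lambda = 1.46

1.46, 1.46


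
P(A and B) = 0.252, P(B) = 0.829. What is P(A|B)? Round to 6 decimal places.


P(A|B) = P(A and B) / P(B) = 0.252 / 0.829 = 252/829 ≈ 0.30398070

0.303981


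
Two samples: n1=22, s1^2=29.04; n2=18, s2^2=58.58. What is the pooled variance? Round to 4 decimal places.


sp^2 = ((n1-1)*s1^2 + (n2-1)*s2^2)/(n1+n2-2)
(n1-1)*s1^2 = 21 * 29.04 = 609.84
(n2-1)*s2^2 = 17 * 58.58 = 995.86
numerator = 609.84 + 995.86 = 1605.7
n1+n2-2 = 38
sp^2 = 1605.7 / 38 = 16057/380 ≈ 42.255263

42.2553


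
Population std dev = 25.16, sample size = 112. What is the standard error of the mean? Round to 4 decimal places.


SE = sigma / sqrt(n)
sqrt(112) ≈ 10.583005
SE = 25.16 / 10.583005 ≈ 2.377397

2.3774


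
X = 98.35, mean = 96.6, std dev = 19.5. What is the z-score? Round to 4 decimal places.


z = (X - mu) / sigma
X - mu = 98.35 - 96.6 = 1.75
z = 1.75 / 19.5 = 7/78 ≈ 0.089744

0.0897


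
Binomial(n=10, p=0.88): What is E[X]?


E[X] = n*p = 10 * 0.88 = 8.8

8.8


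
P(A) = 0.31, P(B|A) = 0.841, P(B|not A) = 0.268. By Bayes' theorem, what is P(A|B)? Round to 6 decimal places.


P(A|B) = P(B|A)*P(A) / P(B), P(B) = P(B|A)*P(A) + P(B|not A)*P(not A)
P(B|A)*P(A) = 0.841 * 0.31 = 0.26071
P(B|not A)*P(not A) = 0.268 * 0.69 = 0.18492
P(B) = 0.26071 + 0.18492 = 0.44563
P(A|B) = 0.26071 / 0.44563 ≈ 0.58503691

0.585037


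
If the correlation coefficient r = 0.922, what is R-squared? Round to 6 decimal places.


R^2 = r^2 = (0.922)^2 = 0.850084

0.850084


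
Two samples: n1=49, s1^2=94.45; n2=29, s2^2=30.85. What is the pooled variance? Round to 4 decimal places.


sp^2 = ((n1-1)*s1^2 + (n2-1)*s2^2)/(n1+n2-2)
(n1-1)*s1^2 = 48 * 94.45 = 4533.6
(n2-1)*s2^2 = 28 * 30.85 = 863.8
numerator = 4533.6 + 863.8 = 5397.4
n1+n2-2 = 76
sp^2 = 5397.4 / 76 = 26987/380 ≈ 71.018421

71.0184


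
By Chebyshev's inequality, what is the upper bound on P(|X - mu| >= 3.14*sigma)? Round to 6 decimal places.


P <= 1/k^2
k^2 = 3.14^2 = 9.8596
1/k^2 = 1 / 9.8596 ≈ 0.10142399

0.101424


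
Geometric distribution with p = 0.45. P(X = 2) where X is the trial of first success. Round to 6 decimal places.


P = (1-p)^(k-1) * p
(1-p)^(k-1) = 0.55^1 = 0.55
P = 0.55 * 0.45 = 0.2475

0.247500


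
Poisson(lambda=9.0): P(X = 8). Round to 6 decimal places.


P = e^(-lam) * lam^k / k!
e^(-9.0) ≈ 0.0001234098
lam^k = 9.0^8 = 43046721
k! = 8! = 40320
P = 0.0001234098 * 43046721 / 40320 ≈ 0.131756

0.131756


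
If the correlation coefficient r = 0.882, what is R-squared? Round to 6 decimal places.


R^2 = r^2 = (0.882)^2 = 0.777924

0.777924


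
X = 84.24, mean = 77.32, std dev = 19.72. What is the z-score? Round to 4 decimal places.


z = (X - mu) / sigma
X - mu = 84.24 - 77.32 = 6.92
z = 6.92 / 19.72 = 173/493 ≈ 0.350913

0.3509


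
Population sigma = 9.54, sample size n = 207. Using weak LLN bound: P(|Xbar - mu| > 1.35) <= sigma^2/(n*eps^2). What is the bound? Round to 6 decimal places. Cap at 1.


bound = min(1, sigma^2/(n*eps^2))
sigma^2 = 9.54^2 = 91.0116
n*eps^2 = 207 * 1.35^2 = 207 * 1.8225 = 377.2575
sigma^2/(n*eps^2) = 91.0116 / 377.2575 ≈ 0.24124530

0.241245


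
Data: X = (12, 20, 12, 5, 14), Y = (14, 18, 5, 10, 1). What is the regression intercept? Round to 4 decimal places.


a = ybar - b*xbar, where b = sum((xi-xbar)(yi-ybar)) / sum((xi-xbar)^2)
n = 5, xbar = 63/5 = 12.6, ybar = 48/5 = 9.6
Sxy = sum((xi-xbar)(yi-ybar)) = 47.2
Sxx = sum((xi-xbar)^2) = 115.2
b = Sxy / Sxx = 59/144 ≈ 0.409722
a = 9.6 - 0.409722 * 12.6 = 4.4375

4.4375


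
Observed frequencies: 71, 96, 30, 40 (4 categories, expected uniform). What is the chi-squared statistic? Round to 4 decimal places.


chi2 = sum((O-E)^2/E), E = total/4
total = 237, E = 237/4 = 59.25
(71 - 59.25)^2 / 59.25 = 138.0625 / 59.25 = 2209/948 ≈ 2.330169
(96 - 59.25)^2 / 59.25 = 1350.5625 / 59.25 = 7203/316 ≈ 22.794304
(30 - 59.25)^2 / 59.25 = 855.5625 / 59.25 = 4563/316 ≈ 14.439873
(40 - 59.25)^2 / 59.25 = 370.5625 / 59.25 = 5929/948 ≈ 6.254219
chi2 = 10859/237 ≈ 45.818565

45.8186


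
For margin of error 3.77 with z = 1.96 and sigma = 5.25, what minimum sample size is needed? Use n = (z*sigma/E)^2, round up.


z*sigma/E = 1.96 * 5.25 / 3.77 = 1029/377 ≈ 2.729443
(z*sigma/E)^2 ≈ 7.449859
round up: n = 8

8


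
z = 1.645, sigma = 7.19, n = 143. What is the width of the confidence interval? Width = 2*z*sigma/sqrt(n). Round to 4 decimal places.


width = 2*z*sigma/sqrt(n)
2*z*sigma = 2 * 1.645 * 7.19 = 23.6551
sqrt(143) ≈ 11.958261
width = 23.6551 / 11.958261 ≈ 1.978139

1.9781
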